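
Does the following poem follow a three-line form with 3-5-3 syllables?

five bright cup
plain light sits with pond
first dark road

Line 1: five (1), bright (1), cup (1) → 3 ✓
Line 2: plain (1), light (1), sits (1), with (1), pond (1) → 5 ✓
Line 3: first (1), dark (1), road (1) → 3 ✓

Yes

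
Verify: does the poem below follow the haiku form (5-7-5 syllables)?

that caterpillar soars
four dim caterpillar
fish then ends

Line 1: that (1), caterpillar (4), soars (1) → 6 (expected 5)
Line 2: four (1), dim (1), caterpillar (4) → 6 (expected 7)
Line 3: fish (1), then (1), ends (1) → 3 (expected 5)

No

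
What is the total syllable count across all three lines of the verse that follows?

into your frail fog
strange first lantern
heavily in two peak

15

Line 1: "into your frail fog": 2+1+1+1 = 5
Line 2: "strange first lantern": 1+1+2 = 4
Line 3: "heavily in two peak": 3+1+1+1 = 6
Total: 5 + 4 + 6 = 15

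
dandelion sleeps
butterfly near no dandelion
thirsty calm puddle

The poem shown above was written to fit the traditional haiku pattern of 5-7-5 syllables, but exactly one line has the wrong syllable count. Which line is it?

The second line

Line 1: "dandelion sleeps": 4+1 = 5 ✓
Line 2: "butterfly near no dandelion": 3+1+1+4 = 9 (expected 7)
Line 3: "thirsty calm puddle": 2+1+2 = 5 ✓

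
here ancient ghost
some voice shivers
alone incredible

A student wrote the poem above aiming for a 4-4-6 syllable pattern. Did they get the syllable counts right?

Yes

Line 1: here(1) + ancient(2) + ghost(1) = 4 ✓
Line 2: some(1) + voice(1) + shivers(2) = 4 ✓
Line 3: alone(2) + incredible(4) = 6 ✓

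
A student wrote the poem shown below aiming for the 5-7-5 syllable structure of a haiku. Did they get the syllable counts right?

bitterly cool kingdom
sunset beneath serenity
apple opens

No

Line 1: bitterly(3) + cool(1) + kingdom(2) = 6 (expected 5)
Line 2: sunset(2) + beneath(2) + serenity(4) = 8 (expected 7)
Line 3: apple(2) + opens(2) = 4 (expected 5)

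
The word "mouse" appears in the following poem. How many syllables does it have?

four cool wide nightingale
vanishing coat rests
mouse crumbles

"mouse" has 1 syllable.

1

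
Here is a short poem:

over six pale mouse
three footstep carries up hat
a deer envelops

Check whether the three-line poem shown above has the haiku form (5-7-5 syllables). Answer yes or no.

Yes

Line 1: over(2) + six(1) + pale(1) + mouse(1) = 5 ✓
Line 2: three(1) + footstep(2) + carries(2) + up(1) + hat(1) = 7 ✓
Line 3: a(1) + deer(1) + envelops(3) = 5 ✓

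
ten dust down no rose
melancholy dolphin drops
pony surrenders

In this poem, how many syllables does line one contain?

Line one: ten (1), dust (1), down (1), no (1), rose (1) → 5

5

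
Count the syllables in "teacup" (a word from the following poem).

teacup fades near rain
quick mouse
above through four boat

2

"teacup" has 2 syllables.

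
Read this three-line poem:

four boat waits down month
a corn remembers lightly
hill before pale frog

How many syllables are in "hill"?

1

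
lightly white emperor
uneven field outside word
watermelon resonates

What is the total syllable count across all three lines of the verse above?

Line 1: lightly(2) + white(1) + emperor(3) = 6
Line 2: uneven(3) + field(1) + outside(2) + word(1) = 7
Line 3: watermelon(4) + resonates(3) = 7
Total: 6 + 7 + 7 = 20

20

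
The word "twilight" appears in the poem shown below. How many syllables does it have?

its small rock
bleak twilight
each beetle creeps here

2

"twilight" has 2 syllables.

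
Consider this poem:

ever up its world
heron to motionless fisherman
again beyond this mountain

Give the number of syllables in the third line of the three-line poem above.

The third line: "again beyond this mountain": 2+2+1+2 = 7

7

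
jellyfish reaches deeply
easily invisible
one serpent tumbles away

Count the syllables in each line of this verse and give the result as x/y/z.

Line 1: "jellyfish reaches deeply": 3+2+2 = 7
Line 2: "easily invisible": 3+4 = 7
Line 3: "one serpent tumbles away": 1+2+2+2 = 7

7/7/7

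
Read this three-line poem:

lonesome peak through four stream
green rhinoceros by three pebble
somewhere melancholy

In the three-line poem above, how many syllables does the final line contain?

6

The final line: "somewhere melancholy": 2+4 = 6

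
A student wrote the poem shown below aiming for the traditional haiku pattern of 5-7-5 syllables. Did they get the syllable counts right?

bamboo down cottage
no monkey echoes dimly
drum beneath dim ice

Yes

Line 1: bamboo (2), down (1), cottage (2) → 5 ✓
Line 2: no (1), monkey (2), echoes (2), dimly (2) → 7 ✓
Line 3: drum (1), beneath (2), dim (1), ice (1) → 5 ✓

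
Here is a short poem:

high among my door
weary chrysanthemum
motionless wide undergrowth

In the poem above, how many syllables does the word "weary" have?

2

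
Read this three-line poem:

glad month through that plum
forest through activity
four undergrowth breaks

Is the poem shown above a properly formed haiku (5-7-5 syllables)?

Yes

Line 1: "glad month through that plum": 1+1+1+1+1 = 5 ✓
Line 2: "forest through activity": 2+1+4 = 7 ✓
Line 3: "four undergrowth breaks": 1+3+1 = 5 ✓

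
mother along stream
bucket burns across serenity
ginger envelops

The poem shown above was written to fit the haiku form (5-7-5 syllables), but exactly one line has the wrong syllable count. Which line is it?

Line 1: mother (2), along (2), stream (1) → 5 ✓
Line 2: bucket (2), burns (1), across (2), serenity (4) → 9 (expected 7)
Line 3: ginger (2), envelops (3) → 5 ✓

The second line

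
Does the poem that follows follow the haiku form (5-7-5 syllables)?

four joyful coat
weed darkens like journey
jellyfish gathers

No

Line 1: four (1), joyful (2), coat (1) → 4 (expected 5)
Line 2: weed (1), darkens (2), like (1), journey (2) → 6 (expected 7)
Line 3: jellyfish (3), gathers (2) → 5 ✓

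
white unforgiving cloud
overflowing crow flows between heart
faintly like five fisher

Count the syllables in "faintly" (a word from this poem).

2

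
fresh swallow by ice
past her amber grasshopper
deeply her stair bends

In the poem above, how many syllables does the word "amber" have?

"amber" has 2 syllables.

2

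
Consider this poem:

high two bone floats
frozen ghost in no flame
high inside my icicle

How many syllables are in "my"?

1

"my" has 1 syllable.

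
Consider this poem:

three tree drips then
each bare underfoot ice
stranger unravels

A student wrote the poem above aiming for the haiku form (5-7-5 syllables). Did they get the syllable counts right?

No

Line 1: "three tree drips then": 1+1+1+1 = 4 (expected 5)
Line 2: "each bare underfoot ice": 1+1+3+1 = 6 (expected 7)
Line 3: "stranger unravels": 2+3 = 5 ✓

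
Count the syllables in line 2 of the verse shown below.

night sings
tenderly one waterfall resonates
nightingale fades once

Line 2: tenderly (3), one (1), waterfall (3), resonates (3) → 10

10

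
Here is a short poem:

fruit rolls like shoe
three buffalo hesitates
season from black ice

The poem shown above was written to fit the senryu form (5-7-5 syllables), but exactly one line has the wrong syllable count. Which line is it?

Line 1: "fruit rolls like shoe": 1+1+1+1 = 4 (expected 5)
Line 2: "three buffalo hesitates": 1+3+3 = 7 ✓
Line 3: "season from black ice": 2+1+1+1 = 5 ✓

Line 1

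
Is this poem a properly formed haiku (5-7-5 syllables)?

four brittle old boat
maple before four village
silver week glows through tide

Line 1: "four brittle old boat": 1+2+1+1 = 5 ✓
Line 2: "maple before four village": 2+2+1+2 = 7 ✓
Line 3: "silver week glows through tide": 2+1+1+1+1 = 6 (expected 5)

No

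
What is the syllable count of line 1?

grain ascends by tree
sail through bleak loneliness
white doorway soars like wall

5

Line 1: "grain ascends by tree": 1+2+1+1 = 5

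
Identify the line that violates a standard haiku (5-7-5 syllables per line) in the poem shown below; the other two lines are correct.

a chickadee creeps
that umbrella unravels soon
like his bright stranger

Line 1: a(1) + chickadee(3) + creeps(1) = 5 ✓
Line 2: that(1) + umbrella(3) + unravels(3) + soon(1) = 8 (expected 7)
Line 3: like(1) + his(1) + bright(1) + stranger(2) = 5 ✓

Line 2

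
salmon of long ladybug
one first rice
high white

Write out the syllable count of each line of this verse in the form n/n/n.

Line 1: "salmon of long ladybug": 2+1+1+3 = 7
Line 2: "one first rice": 1+1+1 = 3
Line 3: "high white": 1+1 = 2

7/3/2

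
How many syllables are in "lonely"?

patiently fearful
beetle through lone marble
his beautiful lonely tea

"lonely" has 2 syllables.

2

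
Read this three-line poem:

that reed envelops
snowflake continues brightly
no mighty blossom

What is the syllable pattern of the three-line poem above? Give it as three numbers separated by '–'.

Line 1: that (1), reed (1), envelops (3) → 5
Line 2: snowflake (2), continues (3), brightly (2) → 7
Line 3: no (1), mighty (2), blossom (2) → 5

5–7–5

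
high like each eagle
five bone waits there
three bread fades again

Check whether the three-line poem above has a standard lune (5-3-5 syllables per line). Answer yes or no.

Line 1: high(1) + like(1) + each(1) + eagle(2) = 5 ✓
Line 2: five(1) + bone(1) + waits(1) + there(1) = 4 (expected 3)
Line 3: three(1) + bread(1) + fades(1) + again(2) = 5 ✓

No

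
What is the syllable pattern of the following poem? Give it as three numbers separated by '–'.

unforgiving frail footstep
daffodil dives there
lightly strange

7–5–3

Line 1: "unforgiving frail footstep": 4+1+2 = 7
Line 2: "daffodil dives there": 3+1+1 = 5
Line 3: "lightly strange": 2+1 = 3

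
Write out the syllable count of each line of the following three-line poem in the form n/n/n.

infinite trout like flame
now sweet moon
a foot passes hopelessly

Line 1: infinite (3), trout (1), like (1), flame (1) → 6
Line 2: now (1), sweet (1), moon (1) → 3
Line 3: a (1), foot (1), passes (2), hopelessly (3) → 7

6/3/7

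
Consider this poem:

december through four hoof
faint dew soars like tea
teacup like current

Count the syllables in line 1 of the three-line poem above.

6

Line 1: "december through four hoof": 3+1+1+1 = 6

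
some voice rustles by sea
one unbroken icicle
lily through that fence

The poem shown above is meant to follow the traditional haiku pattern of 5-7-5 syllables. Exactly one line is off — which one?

The first line

Line 1: some (1), voice (1), rustles (2), by (1), sea (1) → 6 (expected 5)
Line 2: one (1), unbroken (3), icicle (3) → 7 ✓
Line 3: lily (2), through (1), that (1), fence (1) → 5 ✓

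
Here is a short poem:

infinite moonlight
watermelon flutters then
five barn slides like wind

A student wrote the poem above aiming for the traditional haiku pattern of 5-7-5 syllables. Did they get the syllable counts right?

Line 1: infinite (3), moonlight (2) → 5 ✓
Line 2: watermelon (4), flutters (2), then (1) → 7 ✓
Line 3: five (1), barn (1), slides (1), like (1), wind (1) → 5 ✓

Yes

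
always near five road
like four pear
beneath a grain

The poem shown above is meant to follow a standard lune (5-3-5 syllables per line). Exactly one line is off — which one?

Line 1: "always near five road": 2+1+1+1 = 5 ✓
Line 2: "like four pear": 1+1+1 = 3 ✓
Line 3: "beneath a grain": 2+1+1 = 4 (expected 5)

Line 3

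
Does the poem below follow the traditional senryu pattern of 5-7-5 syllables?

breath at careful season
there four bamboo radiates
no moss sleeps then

Line 1: breath(1) + at(1) + careful(2) + season(2) = 6 (expected 5)
Line 2: there(1) + four(1) + bamboo(2) + radiates(3) = 7 ✓
Line 3: no(1) + moss(1) + sleeps(1) + then(1) = 4 (expected 5)

No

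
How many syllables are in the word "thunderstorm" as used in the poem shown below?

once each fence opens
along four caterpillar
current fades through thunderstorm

3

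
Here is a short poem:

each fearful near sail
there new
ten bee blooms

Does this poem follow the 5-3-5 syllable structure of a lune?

No

Line 1: each(1) + fearful(2) + near(1) + sail(1) = 5 ✓
Line 2: there(1) + new(1) = 2 (expected 3)
Line 3: ten(1) + bee(1) + blooms(1) = 3 (expected 5)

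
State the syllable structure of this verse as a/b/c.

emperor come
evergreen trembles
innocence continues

Line 1: "emperor come": 3+1 = 4
Line 2: "evergreen trembles": 3+2 = 5
Line 3: "innocence continues": 3+3 = 6

4/5/6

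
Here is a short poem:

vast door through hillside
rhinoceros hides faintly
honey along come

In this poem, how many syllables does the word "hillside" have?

2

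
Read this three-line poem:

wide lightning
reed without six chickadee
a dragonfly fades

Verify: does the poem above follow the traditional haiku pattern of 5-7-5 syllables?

Line 1: wide (1), lightning (2) → 3 (expected 5)
Line 2: reed (1), without (2), six (1), chickadee (3) → 7 ✓
Line 3: a (1), dragonfly (3), fades (1) → 5 ✓

No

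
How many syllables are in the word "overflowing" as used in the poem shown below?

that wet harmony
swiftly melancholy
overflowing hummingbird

"overflowing" has 4 syllables.

4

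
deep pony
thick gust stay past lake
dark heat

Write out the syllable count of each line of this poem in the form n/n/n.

Line 1: deep (1), pony (2) → 3
Line 2: thick (1), gust (1), stay (1), past (1), lake (1) → 5
Line 3: dark (1), heat (1) → 2

3/5/2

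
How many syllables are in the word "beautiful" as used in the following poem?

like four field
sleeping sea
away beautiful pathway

"beautiful" has 3 syllables.

3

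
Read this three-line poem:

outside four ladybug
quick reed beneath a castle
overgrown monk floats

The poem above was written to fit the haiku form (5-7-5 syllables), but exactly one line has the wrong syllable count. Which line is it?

Line 1: outside (2), four (1), ladybug (3) → 6 (expected 5)
Line 2: quick (1), reed (1), beneath (2), a (1), castle (2) → 7 ✓
Line 3: overgrown (3), monk (1), floats (1) → 5 ✓

Line 1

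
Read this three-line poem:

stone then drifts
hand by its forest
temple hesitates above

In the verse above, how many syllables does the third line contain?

7

The third line: "temple hesitates above": 2+3+2 = 7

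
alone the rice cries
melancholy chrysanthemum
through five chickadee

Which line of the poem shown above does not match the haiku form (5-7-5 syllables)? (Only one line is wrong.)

Line 2

Line 1: alone(2) + the(1) + rice(1) + cries(1) = 5 ✓
Line 2: melancholy(4) + chrysanthemum(4) = 8 (expected 7)
Line 3: through(1) + five(1) + chickadee(3) = 5 ✓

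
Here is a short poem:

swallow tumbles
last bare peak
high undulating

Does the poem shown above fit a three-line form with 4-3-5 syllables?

Line 1: swallow(2) + tumbles(2) = 4 ✓
Line 2: last(1) + bare(1) + peak(1) = 3 ✓
Line 3: high(1) + undulating(4) = 5 ✓

Yes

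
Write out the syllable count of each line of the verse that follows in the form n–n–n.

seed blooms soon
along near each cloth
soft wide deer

3–5–3

Line 1: "seed blooms soon": 1+1+1 = 3
Line 2: "along near each cloth": 2+1+1+1 = 5
Line 3: "soft wide deer": 1+1+1 = 3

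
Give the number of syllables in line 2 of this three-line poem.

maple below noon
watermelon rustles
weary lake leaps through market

6

Line 2: watermelon(4) + rustles(2) = 6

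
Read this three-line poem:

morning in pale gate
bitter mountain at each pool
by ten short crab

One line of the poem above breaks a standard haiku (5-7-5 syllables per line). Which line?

The third line

Line 1: morning (2), in (1), pale (1), gate (1) → 5 ✓
Line 2: bitter (2), mountain (2), at (1), each (1), pool (1) → 7 ✓
Line 3: by (1), ten (1), short (1), crab (1) → 4 (expected 5)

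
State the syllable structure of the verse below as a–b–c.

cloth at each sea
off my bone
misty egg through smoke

Line 1: "cloth at each sea": 1+1+1+1 = 4
Line 2: "off my bone": 1+1+1 = 3
Line 3: "misty egg through smoke": 2+1+1+1 = 5

4–3–5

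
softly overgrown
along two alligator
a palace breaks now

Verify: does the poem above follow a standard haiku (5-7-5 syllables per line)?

Yes

Line 1: softly (2), overgrown (3) → 5 ✓
Line 2: along (2), two (1), alligator (4) → 7 ✓
Line 3: a (1), palace (2), breaks (1), now (1) → 5 ✓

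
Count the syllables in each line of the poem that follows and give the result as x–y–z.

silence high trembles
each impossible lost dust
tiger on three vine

Line 1: "silence high trembles": 2+1+2 = 5
Line 2: "each impossible lost dust": 1+4+1+1 = 7
Line 3: "tiger on three vine": 2+1+1+1 = 5

5–7–5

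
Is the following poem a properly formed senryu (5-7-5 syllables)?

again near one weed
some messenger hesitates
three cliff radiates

Line 1: again(2) + near(1) + one(1) + weed(1) = 5 ✓
Line 2: some(1) + messenger(3) + hesitates(3) = 7 ✓
Line 3: three(1) + cliff(1) + radiates(3) = 5 ✓

Yes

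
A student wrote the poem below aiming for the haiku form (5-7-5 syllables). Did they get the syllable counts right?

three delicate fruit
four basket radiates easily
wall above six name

No

Line 1: three (1), delicate (3), fruit (1) → 5 ✓
Line 2: four (1), basket (2), radiates (3), easily (3) → 9 (expected 7)
Line 3: wall (1), above (2), six (1), name (1) → 5 ✓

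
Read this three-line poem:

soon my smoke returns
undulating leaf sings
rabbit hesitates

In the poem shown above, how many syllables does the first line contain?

5

The first line: soon(1) + my(1) + smoke(1) + returns(2) = 5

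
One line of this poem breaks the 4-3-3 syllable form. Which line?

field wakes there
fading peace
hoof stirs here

Line 1: field (1), wakes (1), there (1) → 3 (expected 4)
Line 2: fading (2), peace (1) → 3 ✓
Line 3: hoof (1), stirs (1), here (1) → 3 ✓

Line 1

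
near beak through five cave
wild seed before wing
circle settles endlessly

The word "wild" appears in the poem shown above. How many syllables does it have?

1

"wild" has 1 syllable.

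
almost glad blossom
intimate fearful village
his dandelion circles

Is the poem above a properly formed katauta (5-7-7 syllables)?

Line 1: almost(2) + glad(1) + blossom(2) = 5 ✓
Line 2: intimate(3) + fearful(2) + village(2) = 7 ✓
Line 3: his(1) + dandelion(4) + circles(2) = 7 ✓

Yes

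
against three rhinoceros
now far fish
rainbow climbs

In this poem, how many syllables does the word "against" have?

2

"against" has 2 syllables.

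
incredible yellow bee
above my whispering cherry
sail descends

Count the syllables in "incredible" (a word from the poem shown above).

4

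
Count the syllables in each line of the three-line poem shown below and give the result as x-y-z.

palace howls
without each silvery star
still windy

3-7-3

Line 1: palace(2) + howls(1) = 3
Line 2: without(2) + each(1) + silvery(3) + star(1) = 7
Line 3: still(1) + windy(2) = 3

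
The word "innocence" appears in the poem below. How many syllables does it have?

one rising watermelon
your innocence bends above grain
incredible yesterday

"innocence" has 3 syllables.

3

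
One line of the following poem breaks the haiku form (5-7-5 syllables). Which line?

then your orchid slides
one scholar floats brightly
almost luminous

Line 2

Line 1: then(1) + your(1) + orchid(2) + slides(1) = 5 ✓
Line 2: one(1) + scholar(2) + floats(1) + brightly(2) = 6 (expected 7)
Line 3: almost(2) + luminous(3) = 5 ✓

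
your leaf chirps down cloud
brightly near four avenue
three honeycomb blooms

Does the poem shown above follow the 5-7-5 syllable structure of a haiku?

Yes

Line 1: your (1), leaf (1), chirps (1), down (1), cloud (1) → 5 ✓
Line 2: brightly (2), near (1), four (1), avenue (3) → 7 ✓
Line 3: three (1), honeycomb (3), blooms (1) → 5 ✓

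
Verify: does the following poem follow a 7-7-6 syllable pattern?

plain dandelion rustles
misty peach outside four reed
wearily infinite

Yes

Line 1: plain(1) + dandelion(4) + rustles(2) = 7 ✓
Line 2: misty(2) + peach(1) + outside(2) + four(1) + reed(1) = 7 ✓
Line 3: wearily(3) + infinite(3) = 6 ✓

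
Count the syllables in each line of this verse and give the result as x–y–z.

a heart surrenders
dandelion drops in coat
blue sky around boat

5–7–5

Line 1: a(1) + heart(1) + surrenders(3) = 5
Line 2: dandelion(4) + drops(1) + in(1) + coat(1) = 7
Line 3: blue(1) + sky(1) + around(2) + boat(1) = 5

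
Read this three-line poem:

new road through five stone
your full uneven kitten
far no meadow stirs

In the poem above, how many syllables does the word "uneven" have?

"uneven" has 3 syllables.

3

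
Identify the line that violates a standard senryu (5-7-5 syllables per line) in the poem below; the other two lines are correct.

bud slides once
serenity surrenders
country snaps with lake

Line 1: bud(1) + slides(1) + once(1) = 3 (expected 5)
Line 2: serenity(4) + surrenders(3) = 7 ✓
Line 3: country(2) + snaps(1) + with(1) + lake(1) = 5 ✓

Line 1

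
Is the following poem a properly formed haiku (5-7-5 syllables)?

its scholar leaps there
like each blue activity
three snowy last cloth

Yes

Line 1: its (1), scholar (2), leaps (1), there (1) → 5 ✓
Line 2: like (1), each (1), blue (1), activity (4) → 7 ✓
Line 3: three (1), snowy (2), last (1), cloth (1) → 5 ✓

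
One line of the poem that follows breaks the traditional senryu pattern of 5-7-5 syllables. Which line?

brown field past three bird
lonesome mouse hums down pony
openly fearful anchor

Line 1: brown (1), field (1), past (1), three (1), bird (1) → 5 ✓
Line 2: lonesome (2), mouse (1), hums (1), down (1), pony (2) → 7 ✓
Line 3: openly (3), fearful (2), anchor (2) → 7 (expected 5)

Line 3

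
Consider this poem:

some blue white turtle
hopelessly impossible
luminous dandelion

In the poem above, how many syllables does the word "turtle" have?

2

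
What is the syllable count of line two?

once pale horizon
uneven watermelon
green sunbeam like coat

7

Line two: uneven(3) + watermelon(4) = 7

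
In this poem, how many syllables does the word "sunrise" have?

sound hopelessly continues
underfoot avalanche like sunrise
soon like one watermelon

2

"sunrise" has 2 syllables.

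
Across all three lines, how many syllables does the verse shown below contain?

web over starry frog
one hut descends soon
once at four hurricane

17

Line 1: web(1) + over(2) + starry(2) + frog(1) = 6
Line 2: one(1) + hut(1) + descends(2) + soon(1) = 5
Line 3: once(1) + at(1) + four(1) + hurricane(3) = 6
Total: 6 + 5 + 6 = 17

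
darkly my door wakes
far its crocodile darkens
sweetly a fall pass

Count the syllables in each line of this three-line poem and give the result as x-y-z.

Line 1: darkly(2) + my(1) + door(1) + wakes(1) = 5
Line 2: far(1) + its(1) + crocodile(3) + darkens(2) = 7
Line 3: sweetly(2) + a(1) + fall(1) + pass(1) = 5

5-7-5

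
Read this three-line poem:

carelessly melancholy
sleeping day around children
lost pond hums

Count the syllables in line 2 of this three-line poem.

Line 2: sleeping (2), day (1), around (2), children (2) → 7

7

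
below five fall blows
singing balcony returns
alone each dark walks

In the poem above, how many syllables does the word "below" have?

"below" has 2 syllables.

2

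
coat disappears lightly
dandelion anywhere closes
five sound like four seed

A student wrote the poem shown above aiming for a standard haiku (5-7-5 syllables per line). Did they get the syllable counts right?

Line 1: coat(1) + disappears(3) + lightly(2) = 6 (expected 5)
Line 2: dandelion(4) + anywhere(3) + closes(2) = 9 (expected 7)
Line 3: five(1) + sound(1) + like(1) + four(1) + seed(1) = 5 ✓

No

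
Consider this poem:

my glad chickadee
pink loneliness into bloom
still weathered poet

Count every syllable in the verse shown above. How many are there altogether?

17

Line 1: my (1), glad (1), chickadee (3) → 5
Line 2: pink (1), loneliness (3), into (2), bloom (1) → 7
Line 3: still (1), weathered (2), poet (2) → 5
Total: 5 + 7 + 5 = 17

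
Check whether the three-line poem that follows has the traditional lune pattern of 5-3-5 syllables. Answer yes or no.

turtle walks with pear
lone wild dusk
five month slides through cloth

Line 1: "turtle walks with pear": 2+1+1+1 = 5 ✓
Line 2: "lone wild dusk": 1+1+1 = 3 ✓
Line 3: "five month slides through cloth": 1+1+1+1+1 = 5 ✓

Yes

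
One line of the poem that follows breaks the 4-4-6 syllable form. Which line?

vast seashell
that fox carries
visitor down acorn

Line 1

Line 1: vast(1) + seashell(2) = 3 (expected 4)
Line 2: that(1) + fox(1) + carries(2) = 4 ✓
Line 3: visitor(3) + down(1) + acorn(2) = 6 ✓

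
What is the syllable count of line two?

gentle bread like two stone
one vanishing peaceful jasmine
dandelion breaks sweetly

Line two: one (1), vanishing (3), peaceful (2), jasmine (2) → 8

8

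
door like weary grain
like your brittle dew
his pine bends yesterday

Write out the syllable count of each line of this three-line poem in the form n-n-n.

5-5-6

Line 1: door (1), like (1), weary (2), grain (1) → 5
Line 2: like (1), your (1), brittle (2), dew (1) → 5
Line 3: his (1), pine (1), bends (1), yesterday (3) → 6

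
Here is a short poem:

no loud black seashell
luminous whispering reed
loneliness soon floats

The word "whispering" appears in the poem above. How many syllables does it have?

3

"whispering" has 3 syllables.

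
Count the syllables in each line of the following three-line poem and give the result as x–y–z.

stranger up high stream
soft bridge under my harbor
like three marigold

Line 1: stranger(2) + up(1) + high(1) + stream(1) = 5
Line 2: soft(1) + bridge(1) + under(2) + my(1) + harbor(2) = 7
Line 3: like(1) + three(1) + marigold(3) = 5

5–7–5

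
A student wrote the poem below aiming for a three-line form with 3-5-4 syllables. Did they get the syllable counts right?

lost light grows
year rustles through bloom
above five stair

Line 1: lost (1), light (1), grows (1) → 3 ✓
Line 2: year (1), rustles (2), through (1), bloom (1) → 5 ✓
Line 3: above (2), five (1), stair (1) → 4 ✓

Yes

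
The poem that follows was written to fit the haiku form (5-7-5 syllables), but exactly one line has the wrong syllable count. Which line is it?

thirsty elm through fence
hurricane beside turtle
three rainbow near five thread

Line 1: "thirsty elm through fence": 2+1+1+1 = 5 ✓
Line 2: "hurricane beside turtle": 3+2+2 = 7 ✓
Line 3: "three rainbow near five thread": 1+2+1+1+1 = 6 (expected 5)

The third line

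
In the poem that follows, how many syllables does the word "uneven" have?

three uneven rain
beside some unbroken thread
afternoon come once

3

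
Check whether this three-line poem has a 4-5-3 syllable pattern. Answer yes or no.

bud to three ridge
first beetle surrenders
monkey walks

Line 1: "bud to three ridge": 1+1+1+1 = 4 ✓
Line 2: "first beetle surrenders": 1+2+3 = 6 (expected 5)
Line 3: "monkey walks": 2+1 = 3 ✓

No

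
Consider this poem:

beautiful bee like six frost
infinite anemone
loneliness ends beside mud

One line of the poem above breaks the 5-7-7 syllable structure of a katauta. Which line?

Line 1: "beautiful bee like six frost": 3+1+1+1+1 = 7 (expected 5)
Line 2: "infinite anemone": 3+4 = 7 ✓
Line 3: "loneliness ends beside mud": 3+1+2+1 = 7 ✓

The first line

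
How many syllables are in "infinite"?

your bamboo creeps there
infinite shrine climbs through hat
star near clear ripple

3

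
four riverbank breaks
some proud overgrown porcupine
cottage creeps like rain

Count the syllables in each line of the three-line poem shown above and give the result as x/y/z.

Line 1: "four riverbank breaks": 1+3+1 = 5
Line 2: "some proud overgrown porcupine": 1+1+3+3 = 8
Line 3: "cottage creeps like rain": 2+1+1+1 = 5

5/8/5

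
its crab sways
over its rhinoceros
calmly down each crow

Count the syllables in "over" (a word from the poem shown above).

"over" has 2 syllables.

2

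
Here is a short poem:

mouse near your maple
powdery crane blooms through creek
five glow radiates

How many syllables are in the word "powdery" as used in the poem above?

3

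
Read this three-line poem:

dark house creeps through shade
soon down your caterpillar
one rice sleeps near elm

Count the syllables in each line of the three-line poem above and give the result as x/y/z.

Line 1: dark (1), house (1), creeps (1), through (1), shade (1) → 5
Line 2: soon (1), down (1), your (1), caterpillar (4) → 7
Line 3: one (1), rice (1), sleeps (1), near (1), elm (1) → 5

5/7/5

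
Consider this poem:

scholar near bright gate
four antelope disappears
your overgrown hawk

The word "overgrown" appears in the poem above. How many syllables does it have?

3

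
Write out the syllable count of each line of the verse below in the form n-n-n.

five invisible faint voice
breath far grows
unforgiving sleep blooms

7-3-6

Line 1: "five invisible faint voice": 1+4+1+1 = 7
Line 2: "breath far grows": 1+1+1 = 3
Line 3: "unforgiving sleep blooms": 4+1+1 = 6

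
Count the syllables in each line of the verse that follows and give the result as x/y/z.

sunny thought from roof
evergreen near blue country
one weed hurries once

5/7/5

Line 1: sunny (2), thought (1), from (1), roof (1) → 5
Line 2: evergreen (3), near (1), blue (1), country (2) → 7
Line 3: one (1), weed (1), hurries (2), once (1) → 5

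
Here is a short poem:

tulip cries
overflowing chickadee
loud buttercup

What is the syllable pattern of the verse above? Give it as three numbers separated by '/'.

Line 1: tulip(2) + cries(1) = 3
Line 2: overflowing(4) + chickadee(3) = 7
Line 3: loud(1) + buttercup(3) = 4

3/7/4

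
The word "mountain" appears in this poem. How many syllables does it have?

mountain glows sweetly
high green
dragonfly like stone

2

"mountain" has 2 syllables.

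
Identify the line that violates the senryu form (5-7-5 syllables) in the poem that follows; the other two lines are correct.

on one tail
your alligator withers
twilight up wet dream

Line 1

Line 1: on (1), one (1), tail (1) → 3 (expected 5)
Line 2: your (1), alligator (4), withers (2) → 7 ✓
Line 3: twilight (2), up (1), wet (1), dream (1) → 5 ✓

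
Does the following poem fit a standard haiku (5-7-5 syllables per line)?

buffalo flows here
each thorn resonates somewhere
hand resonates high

Line 1: buffalo (3), flows (1), here (1) → 5 ✓
Line 2: each (1), thorn (1), resonates (3), somewhere (2) → 7 ✓
Line 3: hand (1), resonates (3), high (1) → 5 ✓

Yes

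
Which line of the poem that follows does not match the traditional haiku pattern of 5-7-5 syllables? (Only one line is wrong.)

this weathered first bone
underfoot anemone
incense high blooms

Line 3

Line 1: "this weathered first bone": 1+2+1+1 = 5 ✓
Line 2: "underfoot anemone": 3+4 = 7 ✓
Line 3: "incense high blooms": 2+1+1 = 4 (expected 5)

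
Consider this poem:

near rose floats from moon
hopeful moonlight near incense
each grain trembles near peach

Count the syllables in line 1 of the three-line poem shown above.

5

Line 1: near (1), rose (1), floats (1), from (1), moon (1) → 5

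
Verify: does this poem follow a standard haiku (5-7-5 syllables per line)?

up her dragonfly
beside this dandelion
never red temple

Line 1: "up her dragonfly": 1+1+3 = 5 ✓
Line 2: "beside this dandelion": 2+1+4 = 7 ✓
Line 3: "never red temple": 2+1+2 = 5 ✓

Yes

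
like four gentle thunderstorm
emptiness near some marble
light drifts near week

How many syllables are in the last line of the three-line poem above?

4

The last line: light(1) + drifts(1) + near(1) + week(1) = 4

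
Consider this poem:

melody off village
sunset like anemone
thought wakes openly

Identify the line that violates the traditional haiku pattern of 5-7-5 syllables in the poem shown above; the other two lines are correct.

Line 1: "melody off village": 3+1+2 = 6 (expected 5)
Line 2: "sunset like anemone": 2+1+4 = 7 ✓
Line 3: "thought wakes openly": 1+1+3 = 5 ✓

The first line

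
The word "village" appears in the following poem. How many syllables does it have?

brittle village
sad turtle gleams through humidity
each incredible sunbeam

2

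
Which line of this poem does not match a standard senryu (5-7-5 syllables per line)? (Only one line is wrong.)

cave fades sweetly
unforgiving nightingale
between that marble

The first line

Line 1: "cave fades sweetly": 1+1+2 = 4 (expected 5)
Line 2: "unforgiving nightingale": 4+3 = 7 ✓
Line 3: "between that marble": 2+1+2 = 5 ✓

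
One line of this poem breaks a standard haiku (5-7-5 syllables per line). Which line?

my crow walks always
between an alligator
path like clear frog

Line 1: my(1) + crow(1) + walks(1) + always(2) = 5 ✓
Line 2: between(2) + an(1) + alligator(4) = 7 ✓
Line 3: path(1) + like(1) + clear(1) + frog(1) = 4 (expected 5)

Line 3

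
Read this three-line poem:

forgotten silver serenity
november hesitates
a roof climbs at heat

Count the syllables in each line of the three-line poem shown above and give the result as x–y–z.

Line 1: forgotten (3), silver (2), serenity (4) → 9
Line 2: november (3), hesitates (3) → 6
Line 3: a (1), roof (1), climbs (1), at (1), heat (1) → 5

9–6–5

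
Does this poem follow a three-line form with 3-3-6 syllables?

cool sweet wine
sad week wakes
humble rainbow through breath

Line 1: cool(1) + sweet(1) + wine(1) = 3 ✓
Line 2: sad(1) + week(1) + wakes(1) = 3 ✓
Line 3: humble(2) + rainbow(2) + through(1) + breath(1) = 6 ✓

Yes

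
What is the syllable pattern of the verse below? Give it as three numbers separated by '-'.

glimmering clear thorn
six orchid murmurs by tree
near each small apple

5-7-5

Line 1: "glimmering clear thorn": 3+1+1 = 5
Line 2: "six orchid murmurs by tree": 1+2+2+1+1 = 7
Line 3: "near each small apple": 1+1+1+2 = 5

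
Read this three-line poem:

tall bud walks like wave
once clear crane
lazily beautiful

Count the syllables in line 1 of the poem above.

5

Line 1: tall(1) + bud(1) + walks(1) + like(1) + wave(1) = 5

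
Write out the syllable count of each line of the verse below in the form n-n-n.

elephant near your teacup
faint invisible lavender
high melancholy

Line 1: "elephant near your teacup": 3+1+1+2 = 7
Line 2: "faint invisible lavender": 1+4+3 = 8
Line 3: "high melancholy": 1+4 = 5

7-8-5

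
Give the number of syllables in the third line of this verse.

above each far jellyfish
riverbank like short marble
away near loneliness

The third line: "away near loneliness": 2+1+3 = 6

6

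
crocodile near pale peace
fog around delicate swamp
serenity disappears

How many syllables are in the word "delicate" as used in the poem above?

3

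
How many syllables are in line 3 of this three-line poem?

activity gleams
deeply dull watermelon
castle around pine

5

Line 3: "castle around pine": 2+2+1 = 5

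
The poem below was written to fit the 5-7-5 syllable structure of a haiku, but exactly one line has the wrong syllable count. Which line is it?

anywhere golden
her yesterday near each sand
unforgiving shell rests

Line 3

Line 1: anywhere(3) + golden(2) = 5 ✓
Line 2: her(1) + yesterday(3) + near(1) + each(1) + sand(1) = 7 ✓
Line 3: unforgiving(4) + shell(1) + rests(1) = 6 (expected 5)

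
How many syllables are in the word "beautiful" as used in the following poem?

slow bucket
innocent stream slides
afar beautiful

"beautiful" has 3 syllables.

3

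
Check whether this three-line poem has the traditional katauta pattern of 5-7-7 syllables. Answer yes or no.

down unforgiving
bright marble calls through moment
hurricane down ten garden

Yes

Line 1: "down unforgiving": 1+4 = 5 ✓
Line 2: "bright marble calls through moment": 1+2+1+1+2 = 7 ✓
Line 3: "hurricane down ten garden": 3+1+1+2 = 7 ✓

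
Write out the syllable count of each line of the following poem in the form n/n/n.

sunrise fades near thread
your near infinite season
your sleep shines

Line 1: sunrise (2), fades (1), near (1), thread (1) → 5
Line 2: your (1), near (1), infinite (3), season (2) → 7
Line 3: your (1), sleep (1), shines (1) → 3

5/7/3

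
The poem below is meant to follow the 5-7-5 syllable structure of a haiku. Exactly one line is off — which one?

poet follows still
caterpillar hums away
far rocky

Line 3

Line 1: poet(2) + follows(2) + still(1) = 5 ✓
Line 2: caterpillar(4) + hums(1) + away(2) = 7 ✓
Line 3: far(1) + rocky(2) = 3 (expected 5)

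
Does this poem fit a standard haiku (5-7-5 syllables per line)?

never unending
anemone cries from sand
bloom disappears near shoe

No

Line 1: never(2) + unending(3) = 5 ✓
Line 2: anemone(4) + cries(1) + from(1) + sand(1) = 7 ✓
Line 3: bloom(1) + disappears(3) + near(1) + shoe(1) = 6 (expected 5)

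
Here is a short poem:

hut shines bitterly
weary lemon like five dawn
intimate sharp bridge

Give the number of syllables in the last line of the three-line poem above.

5

The last line: intimate(3) + sharp(1) + bridge(1) = 5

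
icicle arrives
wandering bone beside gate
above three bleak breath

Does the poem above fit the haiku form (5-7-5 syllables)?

Line 1: icicle(3) + arrives(2) = 5 ✓
Line 2: wandering(3) + bone(1) + beside(2) + gate(1) = 7 ✓
Line 3: above(2) + three(1) + bleak(1) + breath(1) = 5 ✓

Yes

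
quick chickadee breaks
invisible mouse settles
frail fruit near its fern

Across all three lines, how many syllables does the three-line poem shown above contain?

Line 1: quick(1) + chickadee(3) + breaks(1) = 5
Line 2: invisible(4) + mouse(1) + settles(2) = 7
Line 3: frail(1) + fruit(1) + near(1) + its(1) + fern(1) = 5
Total: 5 + 7 + 5 = 17

17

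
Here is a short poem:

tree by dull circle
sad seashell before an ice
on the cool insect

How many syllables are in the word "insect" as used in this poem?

2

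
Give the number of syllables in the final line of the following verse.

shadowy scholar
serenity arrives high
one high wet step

4

The final line: one (1), high (1), wet (1), step (1) → 4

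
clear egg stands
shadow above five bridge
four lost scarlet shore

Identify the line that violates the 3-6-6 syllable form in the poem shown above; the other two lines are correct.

Line 1: clear(1) + egg(1) + stands(1) = 3 ✓
Line 2: shadow(2) + above(2) + five(1) + bridge(1) = 6 ✓
Line 3: four(1) + lost(1) + scarlet(2) + shore(1) = 5 (expected 6)

The third line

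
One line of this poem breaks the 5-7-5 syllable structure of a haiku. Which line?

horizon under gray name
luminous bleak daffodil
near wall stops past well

Line 1: horizon (3), under (2), gray (1), name (1) → 7 (expected 5)
Line 2: luminous (3), bleak (1), daffodil (3) → 7 ✓
Line 3: near (1), wall (1), stops (1), past (1), well (1) → 5 ✓

Line 1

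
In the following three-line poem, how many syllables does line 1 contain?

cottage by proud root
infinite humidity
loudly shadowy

5

Line 1: cottage(2) + by(1) + proud(1) + root(1) = 5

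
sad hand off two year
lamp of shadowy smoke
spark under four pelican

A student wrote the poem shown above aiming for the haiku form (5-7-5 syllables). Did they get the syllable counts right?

Line 1: sad (1), hand (1), off (1), two (1), year (1) → 5 ✓
Line 2: lamp (1), of (1), shadowy (3), smoke (1) → 6 (expected 7)
Line 3: spark (1), under (2), four (1), pelican (3) → 7 (expected 5)

No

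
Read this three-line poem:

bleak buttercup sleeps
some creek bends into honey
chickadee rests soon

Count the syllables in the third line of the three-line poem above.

5

The third line: "chickadee rests soon": 3+1+1 = 5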